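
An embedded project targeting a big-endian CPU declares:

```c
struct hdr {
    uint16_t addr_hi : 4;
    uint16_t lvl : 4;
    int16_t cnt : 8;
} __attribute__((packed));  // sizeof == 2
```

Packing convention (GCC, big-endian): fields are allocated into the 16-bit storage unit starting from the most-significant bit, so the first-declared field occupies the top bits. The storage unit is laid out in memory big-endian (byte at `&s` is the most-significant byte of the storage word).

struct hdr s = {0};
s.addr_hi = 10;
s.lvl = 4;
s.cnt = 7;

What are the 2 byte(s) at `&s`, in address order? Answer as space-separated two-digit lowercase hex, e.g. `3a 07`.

a4 07

[12+:4] addr_hi=10 & 0xf = 0xa; word=0xa000
[8+:4] lvl=4 & 0xf = 0x4; word=0xa400
[0+:8] cnt=7 & 0xff = 0x7; word=0xa407
word = 0xa407 → big-endian bytes:
  [0]=0xa4  [1]=0x07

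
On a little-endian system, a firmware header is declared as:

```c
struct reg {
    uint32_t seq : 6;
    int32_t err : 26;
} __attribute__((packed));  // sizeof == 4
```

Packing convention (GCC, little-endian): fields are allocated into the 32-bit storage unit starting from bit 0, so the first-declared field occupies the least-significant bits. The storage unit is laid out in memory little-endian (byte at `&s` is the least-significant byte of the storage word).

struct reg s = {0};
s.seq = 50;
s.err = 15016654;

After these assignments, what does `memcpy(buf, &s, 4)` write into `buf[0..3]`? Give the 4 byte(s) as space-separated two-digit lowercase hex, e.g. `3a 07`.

seq:6 = 50 → 0x32 << 0 → word 0x00000032
err:26 = 15016654 → 0xe522ce << 6 → word 0x3948b3b2
word = 0x3948b3b2 → little-endian bytes:
  [0]=0xb2  [1]=0xb3  [2]=0x48  [3]=0x39

b2 b3 48 39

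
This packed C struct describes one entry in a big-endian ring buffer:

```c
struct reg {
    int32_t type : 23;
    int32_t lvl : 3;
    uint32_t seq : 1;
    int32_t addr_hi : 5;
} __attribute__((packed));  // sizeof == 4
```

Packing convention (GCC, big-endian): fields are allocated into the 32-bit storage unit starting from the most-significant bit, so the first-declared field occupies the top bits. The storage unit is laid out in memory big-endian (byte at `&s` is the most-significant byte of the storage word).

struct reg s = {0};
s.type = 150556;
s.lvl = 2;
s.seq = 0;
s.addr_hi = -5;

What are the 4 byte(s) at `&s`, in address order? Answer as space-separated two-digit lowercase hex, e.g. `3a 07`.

04 98 38 9b

type:23 = 150556 → 0x24c1c << 9 → word 0x04983800
lvl:3 = 2 → 0x2 << 6 → word 0x04983880
seq:1 = 0 → 0x0 << 5 → word 0x04983880
addr_hi:5 = -5 → 0x1b << 0 → word 0x0498389b
word = 0x0498389b → big-endian bytes:
  [0]=0x04  [1]=0x98  [2]=0x38  [3]=0x9b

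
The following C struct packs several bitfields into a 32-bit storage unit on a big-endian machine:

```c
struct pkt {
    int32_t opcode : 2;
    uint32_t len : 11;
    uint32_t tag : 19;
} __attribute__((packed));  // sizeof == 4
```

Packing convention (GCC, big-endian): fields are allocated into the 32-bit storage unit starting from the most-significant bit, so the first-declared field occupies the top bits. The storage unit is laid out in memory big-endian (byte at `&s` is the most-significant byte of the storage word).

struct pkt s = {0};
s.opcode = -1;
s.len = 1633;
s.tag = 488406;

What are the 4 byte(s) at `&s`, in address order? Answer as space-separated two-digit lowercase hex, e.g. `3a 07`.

f3 0f 73 d6

opcode:2 = -1 → 0x3 << 30 → word 0xc0000000
len:11 = 1633 → 0x661 << 19 → word 0xf3080000
tag:19 = 488406 → 0x773d6 << 0 → word 0xf30f73d6
word = 0xf30f73d6 → big-endian bytes:
  [0]=0xf3  [1]=0x0f  [2]=0x73  [3]=0xd6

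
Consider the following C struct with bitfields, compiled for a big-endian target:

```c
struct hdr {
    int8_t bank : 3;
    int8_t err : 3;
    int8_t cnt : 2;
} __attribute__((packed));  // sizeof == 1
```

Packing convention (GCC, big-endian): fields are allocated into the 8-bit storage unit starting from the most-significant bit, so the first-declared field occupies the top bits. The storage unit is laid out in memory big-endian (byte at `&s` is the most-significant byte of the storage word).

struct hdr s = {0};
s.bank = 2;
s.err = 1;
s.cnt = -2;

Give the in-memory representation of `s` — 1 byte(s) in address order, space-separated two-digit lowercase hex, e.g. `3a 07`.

[5+:3] bank=2 & 0x7 = 0x2; word=0x40
[2+:3] err=1 & 0x7 = 0x1; word=0x44
[0+:2] cnt=-2 & 0x3 = 0x2; word=0x46
word = 0x46 → big-endian bytes:
  [0]=0x46

46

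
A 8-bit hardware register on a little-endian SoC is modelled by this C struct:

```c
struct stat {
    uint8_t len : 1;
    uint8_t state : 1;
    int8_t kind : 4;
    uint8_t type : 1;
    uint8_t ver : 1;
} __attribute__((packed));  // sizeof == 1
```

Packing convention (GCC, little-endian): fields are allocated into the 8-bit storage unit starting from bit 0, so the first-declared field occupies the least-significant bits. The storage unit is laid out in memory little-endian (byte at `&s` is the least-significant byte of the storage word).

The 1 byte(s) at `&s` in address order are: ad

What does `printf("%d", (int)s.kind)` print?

-5

[0]=0xad (little-endian) → word 0xad
len:1 @ bit 0 → (0xad>>0)&0x1 = 0x1
state:1 @ bit 1 → (0xad>>1)&0x1 = 0x0
kind:4 @ bit 2 → (0xad>>2)&0xf = 0xb  ←
type:1 @ bit 6 → (0xad>>6)&0x1 = 0x0
ver:1 @ bit 7 → (0xad>>7)&0x1 = 0x1
kind signed 4b, MSB=1: 11 - 16 = -5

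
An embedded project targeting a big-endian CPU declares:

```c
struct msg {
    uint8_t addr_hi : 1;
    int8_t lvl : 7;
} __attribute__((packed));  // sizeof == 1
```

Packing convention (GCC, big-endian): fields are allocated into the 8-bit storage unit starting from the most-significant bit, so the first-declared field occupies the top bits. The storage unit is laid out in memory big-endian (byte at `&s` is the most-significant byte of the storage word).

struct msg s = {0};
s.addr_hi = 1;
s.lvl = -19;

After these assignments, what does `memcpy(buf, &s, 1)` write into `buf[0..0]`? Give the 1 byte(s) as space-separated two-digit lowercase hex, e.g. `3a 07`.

addr_hi (1b) val=1 bits=0x1 at bit 7: 0x80
lvl (7b) val=-19 bits=0x6d at bit 0: 0xed
word = 0xed → big-endian bytes:
  [0]=0xed

ed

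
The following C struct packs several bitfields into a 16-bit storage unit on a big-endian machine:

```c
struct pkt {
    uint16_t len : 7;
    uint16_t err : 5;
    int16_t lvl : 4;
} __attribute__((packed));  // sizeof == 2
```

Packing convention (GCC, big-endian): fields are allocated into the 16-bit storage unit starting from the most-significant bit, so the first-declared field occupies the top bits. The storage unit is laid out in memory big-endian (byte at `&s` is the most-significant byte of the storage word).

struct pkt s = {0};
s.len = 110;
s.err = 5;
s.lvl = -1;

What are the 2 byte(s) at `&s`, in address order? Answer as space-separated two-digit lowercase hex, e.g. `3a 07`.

dc 5f

len (7b) val=110 bits=0x6e at bit 9: 0xdc00
err (5b) val=5 bits=0x5 at bit 4: 0xdc50
lvl (4b) val=-1 bits=0xf at bit 0: 0xdc5f
word = 0xdc5f → big-endian bytes:
  [0]=0xdc  [1]=0x5f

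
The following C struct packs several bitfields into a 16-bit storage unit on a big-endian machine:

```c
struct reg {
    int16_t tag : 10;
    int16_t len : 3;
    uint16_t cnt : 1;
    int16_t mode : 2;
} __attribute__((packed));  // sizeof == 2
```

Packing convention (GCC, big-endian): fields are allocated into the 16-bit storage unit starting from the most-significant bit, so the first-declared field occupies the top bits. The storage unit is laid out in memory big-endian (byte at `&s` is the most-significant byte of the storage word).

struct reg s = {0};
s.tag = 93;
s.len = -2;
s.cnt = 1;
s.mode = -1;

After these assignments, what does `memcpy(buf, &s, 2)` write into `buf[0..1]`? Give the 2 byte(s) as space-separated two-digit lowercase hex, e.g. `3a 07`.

17 77

[6+:10] tag=93 & 0x3ff = 0x5d; word=0x1740
[3+:3] len=-2 & 0x7 = 0x6; word=0x1770
[2+:1] cnt=1 & 0x1 = 0x1; word=0x1774
[0+:2] mode=-1 & 0x3 = 0x3; word=0x1777
word = 0x1777 → big-endian bytes:
  [0]=0x17  [1]=0x77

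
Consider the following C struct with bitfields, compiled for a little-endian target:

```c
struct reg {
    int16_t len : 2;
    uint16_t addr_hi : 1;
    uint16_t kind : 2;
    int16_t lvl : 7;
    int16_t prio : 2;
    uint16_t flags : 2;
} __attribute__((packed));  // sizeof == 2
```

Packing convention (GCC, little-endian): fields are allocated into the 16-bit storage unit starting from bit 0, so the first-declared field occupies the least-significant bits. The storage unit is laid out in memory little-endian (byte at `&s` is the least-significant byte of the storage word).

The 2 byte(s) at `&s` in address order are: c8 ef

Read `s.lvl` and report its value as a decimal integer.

[0]=0xc8 [1]=0xef (little-endian) → word 0xefc8
len [0+:2] = (word>>0) & 0x3 = 0
addr_hi [2+:1] = (word>>2) & 0x1 = 0
kind [3+:2] = (word>>3) & 0x3 = 1
lvl [5+:7] = (word>>5) & 0x7f = 126  ←
prio [12+:2] = (word>>12) & 0x3 = 2
flags [14+:2] = (word>>14) & 0x3 = 3
lvl signed 7b, MSB=1: 126 - 128 = -2

-2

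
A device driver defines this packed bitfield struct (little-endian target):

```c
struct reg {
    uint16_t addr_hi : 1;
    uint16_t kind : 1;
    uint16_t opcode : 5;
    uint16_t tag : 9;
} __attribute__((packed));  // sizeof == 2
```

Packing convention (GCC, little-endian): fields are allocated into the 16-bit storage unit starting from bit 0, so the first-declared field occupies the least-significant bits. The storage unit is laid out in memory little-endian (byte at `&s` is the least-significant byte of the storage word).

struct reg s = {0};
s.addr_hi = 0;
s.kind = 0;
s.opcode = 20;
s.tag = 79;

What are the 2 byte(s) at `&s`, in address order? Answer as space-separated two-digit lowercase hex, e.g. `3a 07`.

d0 27

addr_hi:1 = 0 → 0x0 << 0 → word 0x0000
kind:1 = 0 → 0x0 << 1 → word 0x0000
opcode:5 = 20 → 0x14 << 2 → word 0x0050
tag:9 = 79 → 0x4f << 7 → word 0x27d0
word = 0x27d0 → little-endian bytes:
  [0]=0xd0  [1]=0x27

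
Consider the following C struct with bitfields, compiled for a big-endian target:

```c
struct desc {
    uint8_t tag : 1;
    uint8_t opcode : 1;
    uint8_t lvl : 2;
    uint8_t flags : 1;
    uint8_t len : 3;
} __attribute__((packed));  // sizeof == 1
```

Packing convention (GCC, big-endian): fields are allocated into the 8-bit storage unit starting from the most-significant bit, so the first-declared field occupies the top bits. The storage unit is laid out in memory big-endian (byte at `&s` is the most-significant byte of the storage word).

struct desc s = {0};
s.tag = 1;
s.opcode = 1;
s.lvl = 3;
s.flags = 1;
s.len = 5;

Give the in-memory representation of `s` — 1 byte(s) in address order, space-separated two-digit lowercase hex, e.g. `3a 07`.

tag (1b) val=1 bits=0x1 at bit 7: 0x80
opcode (1b) val=1 bits=0x1 at bit 6: 0xc0
lvl (2b) val=3 bits=0x3 at bit 4: 0xf0
flags (1b) val=1 bits=0x1 at bit 3: 0xf8
len (3b) val=5 bits=0x5 at bit 0: 0xfd
word = 0xfd → big-endian bytes:
  [0]=0xfd

fd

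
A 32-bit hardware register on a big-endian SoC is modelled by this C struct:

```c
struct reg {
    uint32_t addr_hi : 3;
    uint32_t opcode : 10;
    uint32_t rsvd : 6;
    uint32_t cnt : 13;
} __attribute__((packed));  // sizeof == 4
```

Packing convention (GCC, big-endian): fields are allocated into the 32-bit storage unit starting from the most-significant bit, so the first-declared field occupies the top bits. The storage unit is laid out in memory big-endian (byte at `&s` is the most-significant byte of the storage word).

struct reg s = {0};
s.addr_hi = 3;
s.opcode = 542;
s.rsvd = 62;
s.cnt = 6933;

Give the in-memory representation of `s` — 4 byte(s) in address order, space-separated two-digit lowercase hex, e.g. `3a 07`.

addr_hi:3 = 3 → 0x3 << 29 → word 0x60000000
opcode:10 = 542 → 0x21e << 19 → word 0x70f00000
rsvd:6 = 62 → 0x3e << 13 → word 0x70f7c000
cnt:13 = 6933 → 0x1b15 << 0 → word 0x70f7db15
word = 0x70f7db15 → big-endian bytes:
  [0]=0x70  [1]=0xf7  [2]=0xdb  [3]=0x15

70 f7 db 15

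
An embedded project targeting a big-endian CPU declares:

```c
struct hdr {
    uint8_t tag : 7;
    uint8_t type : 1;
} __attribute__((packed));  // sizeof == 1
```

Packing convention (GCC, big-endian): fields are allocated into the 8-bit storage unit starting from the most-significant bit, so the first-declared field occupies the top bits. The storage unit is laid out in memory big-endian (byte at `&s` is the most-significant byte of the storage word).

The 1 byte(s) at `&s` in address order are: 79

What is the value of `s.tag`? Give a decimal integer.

60

[0]=0x79 (big-endian) → word 0x79
tag [1+:7] = (word>>1) & 0x7f = 60  ←
type [0+:1] = (word>>0) & 0x1 = 1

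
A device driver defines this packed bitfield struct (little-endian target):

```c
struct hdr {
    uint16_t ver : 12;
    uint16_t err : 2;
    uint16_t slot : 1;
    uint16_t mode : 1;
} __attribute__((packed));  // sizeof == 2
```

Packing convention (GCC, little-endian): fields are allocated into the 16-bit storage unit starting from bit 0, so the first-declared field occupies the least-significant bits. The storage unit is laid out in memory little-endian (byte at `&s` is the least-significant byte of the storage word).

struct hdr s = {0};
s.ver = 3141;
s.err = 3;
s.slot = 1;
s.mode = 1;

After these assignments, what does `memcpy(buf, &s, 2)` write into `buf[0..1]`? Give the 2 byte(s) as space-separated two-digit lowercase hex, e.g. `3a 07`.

45 fc

ver (12b) val=3141 bits=0xc45 at bit 0: 0x0c45
err (2b) val=3 bits=0x3 at bit 12: 0x3c45
slot (1b) val=1 bits=0x1 at bit 14: 0x7c45
mode (1b) val=1 bits=0x1 at bit 15: 0xfc45
word = 0xfc45 → little-endian bytes:
  [0]=0x45  [1]=0xfc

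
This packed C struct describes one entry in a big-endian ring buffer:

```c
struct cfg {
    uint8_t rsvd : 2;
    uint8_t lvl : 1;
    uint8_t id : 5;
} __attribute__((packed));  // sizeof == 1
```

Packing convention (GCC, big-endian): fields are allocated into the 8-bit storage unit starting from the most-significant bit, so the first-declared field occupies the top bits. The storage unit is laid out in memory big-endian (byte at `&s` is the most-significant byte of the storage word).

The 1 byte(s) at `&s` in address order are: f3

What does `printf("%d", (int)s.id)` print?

[0]=0xf3 (big-endian) → word 0xf3
rsvd [6+:2] = (word>>6) & 0x3 = 3
lvl [5+:1] = (word>>5) & 0x1 = 1
id [0+:5] = (word>>0) & 0x1f = 19  ←

19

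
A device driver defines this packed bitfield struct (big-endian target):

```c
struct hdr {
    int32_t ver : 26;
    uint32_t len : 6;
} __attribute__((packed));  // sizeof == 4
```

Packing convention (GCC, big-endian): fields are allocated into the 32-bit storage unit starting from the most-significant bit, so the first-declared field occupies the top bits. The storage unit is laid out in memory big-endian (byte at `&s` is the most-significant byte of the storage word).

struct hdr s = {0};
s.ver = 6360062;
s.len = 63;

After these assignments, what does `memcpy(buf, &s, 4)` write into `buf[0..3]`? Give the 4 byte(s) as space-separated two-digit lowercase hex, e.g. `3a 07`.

18 42 ff bf

ver (26b) val=6360062 bits=0x610bfe at bit 6: 0x1842ff80
len (6b) val=63 bits=0x3f at bit 0: 0x1842ffbf
word = 0x1842ffbf → big-endian bytes:
  [0]=0x18  [1]=0x42  [2]=0xff  [3]=0xbf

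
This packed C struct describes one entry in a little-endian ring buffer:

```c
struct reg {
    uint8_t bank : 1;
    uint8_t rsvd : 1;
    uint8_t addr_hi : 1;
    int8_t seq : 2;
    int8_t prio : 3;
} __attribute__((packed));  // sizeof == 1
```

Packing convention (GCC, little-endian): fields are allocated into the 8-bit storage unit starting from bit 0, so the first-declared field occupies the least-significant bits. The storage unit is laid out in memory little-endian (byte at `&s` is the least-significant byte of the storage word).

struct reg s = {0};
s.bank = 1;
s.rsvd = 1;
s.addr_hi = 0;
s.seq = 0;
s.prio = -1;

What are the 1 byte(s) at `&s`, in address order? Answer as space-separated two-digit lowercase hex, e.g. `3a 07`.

bank (1b) val=1 bits=0x1 at bit 0: 0x01
rsvd (1b) val=1 bits=0x1 at bit 1: 0x03
addr_hi (1b) val=0 bits=0x0 at bit 2: 0x03
seq (2b) val=0 bits=0x0 at bit 3: 0x03
prio (3b) val=-1 bits=0x7 at bit 5: 0xe3
word = 0xe3 → little-endian bytes:
  [0]=0xe3

e3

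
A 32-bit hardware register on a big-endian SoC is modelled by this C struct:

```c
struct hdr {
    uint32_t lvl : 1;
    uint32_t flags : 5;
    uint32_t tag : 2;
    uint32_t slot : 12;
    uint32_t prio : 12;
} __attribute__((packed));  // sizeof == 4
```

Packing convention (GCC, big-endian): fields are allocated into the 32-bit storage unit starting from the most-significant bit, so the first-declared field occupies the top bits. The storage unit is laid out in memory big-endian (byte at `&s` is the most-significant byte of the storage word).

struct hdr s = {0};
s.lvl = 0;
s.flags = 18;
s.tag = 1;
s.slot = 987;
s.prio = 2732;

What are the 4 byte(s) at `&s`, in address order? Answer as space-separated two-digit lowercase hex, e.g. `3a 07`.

49 3d ba ac

lvl:1 = 0 → 0x0 << 31 → word 0x00000000
flags:5 = 18 → 0x12 << 26 → word 0x48000000
tag:2 = 1 → 0x1 << 24 → word 0x49000000
slot:12 = 987 → 0x3db << 12 → word 0x493db000
prio:12 = 2732 → 0xaac << 0 → word 0x493dbaac
word = 0x493dbaac → big-endian bytes:
  [0]=0x49  [1]=0x3d  [2]=0xba  [3]=0xac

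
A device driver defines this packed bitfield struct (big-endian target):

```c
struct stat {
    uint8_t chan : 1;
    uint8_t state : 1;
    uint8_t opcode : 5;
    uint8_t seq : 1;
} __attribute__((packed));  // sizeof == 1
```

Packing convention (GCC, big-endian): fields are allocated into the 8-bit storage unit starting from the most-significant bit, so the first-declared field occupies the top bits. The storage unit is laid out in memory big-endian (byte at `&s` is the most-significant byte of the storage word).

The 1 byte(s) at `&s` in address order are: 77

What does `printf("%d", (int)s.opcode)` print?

27

[0]=0x77 (big-endian) → word 0x77
chan [7+:1] = (word>>7) & 0x1 = 0
state [6+:1] = (word>>6) & 0x1 = 1
opcode [1+:5] = (word>>1) & 0x1f = 27  ←
seq [0+:1] = (word>>0) & 0x1 = 1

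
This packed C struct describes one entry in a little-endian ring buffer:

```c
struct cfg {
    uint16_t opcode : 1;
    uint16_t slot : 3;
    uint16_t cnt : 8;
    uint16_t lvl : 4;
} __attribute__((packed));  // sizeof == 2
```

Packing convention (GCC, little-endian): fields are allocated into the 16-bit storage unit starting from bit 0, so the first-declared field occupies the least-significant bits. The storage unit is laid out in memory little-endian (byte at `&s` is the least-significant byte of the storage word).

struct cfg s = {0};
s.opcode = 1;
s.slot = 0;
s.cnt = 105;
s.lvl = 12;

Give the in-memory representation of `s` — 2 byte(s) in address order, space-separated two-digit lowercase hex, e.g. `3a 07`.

91 c6

opcode (1b) val=1 bits=0x1 at bit 0: 0x0001
slot (3b) val=0 bits=0x0 at bit 1: 0x0001
cnt (8b) val=105 bits=0x69 at bit 4: 0x0691
lvl (4b) val=12 bits=0xc at bit 12: 0xc691
word = 0xc691 → little-endian bytes:
  [0]=0x91  [1]=0xc6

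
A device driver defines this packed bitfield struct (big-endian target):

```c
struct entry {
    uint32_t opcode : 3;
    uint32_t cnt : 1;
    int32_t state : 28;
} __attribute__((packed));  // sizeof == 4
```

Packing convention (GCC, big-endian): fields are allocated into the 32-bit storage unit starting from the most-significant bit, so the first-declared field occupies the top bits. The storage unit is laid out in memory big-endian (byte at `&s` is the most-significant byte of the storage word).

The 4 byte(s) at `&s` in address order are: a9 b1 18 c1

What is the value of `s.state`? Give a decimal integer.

-105834303

[0]=0xa9 [1]=0xb1 [2]=0x18 [3]=0xc1 (big-endian) → word 0xa9b118c1
opcode [29+:3] = (word>>29) & 0x7 = 5
cnt [28+:1] = (word>>28) & 0x1 = 0
state [0+:28] = (word>>0) & 0xfffffff = 162601153  ←
state signed 28b, MSB=1: 162601153 - 268435456 = -105834303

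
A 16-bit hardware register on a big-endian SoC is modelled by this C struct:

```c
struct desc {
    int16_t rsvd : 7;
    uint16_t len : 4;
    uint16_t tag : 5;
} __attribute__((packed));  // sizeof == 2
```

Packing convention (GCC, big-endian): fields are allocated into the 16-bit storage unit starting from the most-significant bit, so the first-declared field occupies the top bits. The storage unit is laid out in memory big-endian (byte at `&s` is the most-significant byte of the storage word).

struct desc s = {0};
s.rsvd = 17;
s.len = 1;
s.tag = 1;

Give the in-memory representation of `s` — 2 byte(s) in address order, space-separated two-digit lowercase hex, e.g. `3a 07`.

[9+:7] rsvd=17 & 0x7f = 0x11; word=0x2200
[5+:4] len=1 & 0xf = 0x1; word=0x2220
[0+:5] tag=1 & 0x1f = 0x1; word=0x2221
word = 0x2221 → big-endian bytes:
  [0]=0x22  [1]=0x21

22 21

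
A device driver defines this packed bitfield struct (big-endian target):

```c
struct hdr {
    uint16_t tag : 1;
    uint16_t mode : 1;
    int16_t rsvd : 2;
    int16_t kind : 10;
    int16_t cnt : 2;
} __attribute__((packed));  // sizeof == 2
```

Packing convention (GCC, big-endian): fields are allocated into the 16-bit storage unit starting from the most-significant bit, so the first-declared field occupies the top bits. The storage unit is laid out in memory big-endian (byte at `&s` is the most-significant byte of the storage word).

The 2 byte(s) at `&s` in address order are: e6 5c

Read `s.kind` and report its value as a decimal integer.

[0]=0xe6 [1]=0x5c (big-endian) → word 0xe65c
tag [15+:1] = (word>>15) & 0x1 = 1
mode [14+:1] = (word>>14) & 0x1 = 1
rsvd [12+:2] = (word>>12) & 0x3 = 2
kind [2+:10] = (word>>2) & 0x3ff = 407  ←
cnt [0+:2] = (word>>0) & 0x3 = 0
kind signed 10b, MSB=0: value = 407

407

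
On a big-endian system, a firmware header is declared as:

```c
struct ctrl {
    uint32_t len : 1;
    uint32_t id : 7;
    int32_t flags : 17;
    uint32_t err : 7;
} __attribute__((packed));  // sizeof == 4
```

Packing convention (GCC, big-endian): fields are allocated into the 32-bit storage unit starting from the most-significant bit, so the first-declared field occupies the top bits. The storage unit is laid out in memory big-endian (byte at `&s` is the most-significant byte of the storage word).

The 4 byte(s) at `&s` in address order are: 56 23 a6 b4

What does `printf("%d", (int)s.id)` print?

86

[0]=0x56 [1]=0x23 [2]=0xa6 [3]=0xb4 (big-endian) → word 0x5623a6b4
len:1 @ bit 31 → (0x5623a6b4>>31)&0x1 = 0x0
id:7 @ bit 24 → (0x5623a6b4>>24)&0x7f = 0x56  ←
flags:17 @ bit 7 → (0x5623a6b4>>7)&0x1ffff = 0x474d
err:7 @ bit 0 → (0x5623a6b4>>0)&0x7f = 0x34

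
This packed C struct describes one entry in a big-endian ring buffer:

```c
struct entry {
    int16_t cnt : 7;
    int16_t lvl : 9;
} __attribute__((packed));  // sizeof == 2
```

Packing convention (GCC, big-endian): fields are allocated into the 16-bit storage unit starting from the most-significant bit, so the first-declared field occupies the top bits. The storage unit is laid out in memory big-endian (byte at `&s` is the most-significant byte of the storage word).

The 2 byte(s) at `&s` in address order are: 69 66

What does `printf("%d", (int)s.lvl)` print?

[0]=0x69 [1]=0x66 (big-endian) → word 0x6966
cnt:7 @ bit 9 → (0x6966>>9)&0x7f = 0x34
lvl:9 @ bit 0 → (0x6966>>0)&0x1ff = 0x166  ←
lvl signed 9b, MSB=1: 358 - 512 = -154

-154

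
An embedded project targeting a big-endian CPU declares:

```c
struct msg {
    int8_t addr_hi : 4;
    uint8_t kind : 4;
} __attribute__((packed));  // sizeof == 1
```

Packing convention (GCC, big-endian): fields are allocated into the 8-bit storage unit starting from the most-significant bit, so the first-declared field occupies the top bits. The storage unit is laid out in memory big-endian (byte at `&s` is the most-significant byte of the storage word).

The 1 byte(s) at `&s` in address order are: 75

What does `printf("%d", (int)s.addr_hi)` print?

7

[0]=0x75 (big-endian) → word 0x75
addr_hi:4 @ bit 4 → (0x75>>4)&0xf = 0x7  ←
kind:4 @ bit 0 → (0x75>>0)&0xf = 0x5
addr_hi signed 4b, MSB=0: value = 7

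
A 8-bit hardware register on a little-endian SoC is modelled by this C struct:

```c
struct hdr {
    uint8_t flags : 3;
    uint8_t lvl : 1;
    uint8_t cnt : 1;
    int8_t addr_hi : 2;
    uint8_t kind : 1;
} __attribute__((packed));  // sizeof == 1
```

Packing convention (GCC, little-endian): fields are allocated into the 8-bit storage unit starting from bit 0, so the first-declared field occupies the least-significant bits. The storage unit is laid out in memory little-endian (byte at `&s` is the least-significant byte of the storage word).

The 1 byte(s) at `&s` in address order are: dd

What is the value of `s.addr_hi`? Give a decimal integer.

[0]=0xdd (little-endian) → word 0xdd
flags [0+:3] = (word>>0) & 0x7 = 5
lvl [3+:1] = (word>>3) & 0x1 = 1
cnt [4+:1] = (word>>4) & 0x1 = 1
addr_hi [5+:2] = (word>>5) & 0x3 = 2  ←
kind [7+:1] = (word>>7) & 0x1 = 1
addr_hi signed 2b, MSB=1: 2 - 4 = -2

-2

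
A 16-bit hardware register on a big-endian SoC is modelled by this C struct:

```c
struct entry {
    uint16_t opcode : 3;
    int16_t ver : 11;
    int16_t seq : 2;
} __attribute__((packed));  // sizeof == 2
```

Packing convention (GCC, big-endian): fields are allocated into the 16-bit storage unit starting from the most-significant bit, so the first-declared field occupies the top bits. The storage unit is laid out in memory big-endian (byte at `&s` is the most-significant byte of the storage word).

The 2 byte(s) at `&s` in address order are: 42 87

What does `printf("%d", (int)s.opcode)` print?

2

[0]=0x42 [1]=0x87 (big-endian) → word 0x4287
opcode [13+:3] = (word>>13) & 0x7 = 2  ←
ver [2+:11] = (word>>2) & 0x7ff = 161
seq [0+:2] = (word>>0) & 0x3 = 3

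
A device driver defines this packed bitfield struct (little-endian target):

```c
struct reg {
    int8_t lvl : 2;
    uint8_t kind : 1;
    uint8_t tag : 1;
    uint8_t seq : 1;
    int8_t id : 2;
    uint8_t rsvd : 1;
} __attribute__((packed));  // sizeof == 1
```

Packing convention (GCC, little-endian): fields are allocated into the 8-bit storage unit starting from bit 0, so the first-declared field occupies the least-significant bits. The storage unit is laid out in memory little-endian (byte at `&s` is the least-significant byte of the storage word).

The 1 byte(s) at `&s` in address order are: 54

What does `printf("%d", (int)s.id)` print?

-2

[0]=0x54 (little-endian) → word 0x54
lvl:2 @ bit 0 → (0x54>>0)&0x3 = 0x0
kind:1 @ bit 2 → (0x54>>2)&0x1 = 0x1
tag:1 @ bit 3 → (0x54>>3)&0x1 = 0x0
seq:1 @ bit 4 → (0x54>>4)&0x1 = 0x1
id:2 @ bit 5 → (0x54>>5)&0x3 = 0x2  ←
rsvd:1 @ bit 7 → (0x54>>7)&0x1 = 0x0
id signed 2b, MSB=1: 2 - 4 = -2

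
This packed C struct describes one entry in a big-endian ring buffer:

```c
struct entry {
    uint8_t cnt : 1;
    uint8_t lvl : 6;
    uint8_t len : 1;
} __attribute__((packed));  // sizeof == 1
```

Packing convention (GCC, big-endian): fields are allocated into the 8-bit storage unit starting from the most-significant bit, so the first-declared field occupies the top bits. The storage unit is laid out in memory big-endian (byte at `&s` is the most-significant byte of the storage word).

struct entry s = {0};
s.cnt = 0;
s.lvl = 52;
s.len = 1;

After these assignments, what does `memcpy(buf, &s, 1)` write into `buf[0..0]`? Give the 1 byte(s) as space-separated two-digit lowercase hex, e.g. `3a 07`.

cnt:1 = 0 → 0x0 << 7 → word 0x00
lvl:6 = 52 → 0x34 << 1 → word 0x68
len:1 = 1 → 0x1 << 0 → word 0x69
word = 0x69 → big-endian bytes:
  [0]=0x69

69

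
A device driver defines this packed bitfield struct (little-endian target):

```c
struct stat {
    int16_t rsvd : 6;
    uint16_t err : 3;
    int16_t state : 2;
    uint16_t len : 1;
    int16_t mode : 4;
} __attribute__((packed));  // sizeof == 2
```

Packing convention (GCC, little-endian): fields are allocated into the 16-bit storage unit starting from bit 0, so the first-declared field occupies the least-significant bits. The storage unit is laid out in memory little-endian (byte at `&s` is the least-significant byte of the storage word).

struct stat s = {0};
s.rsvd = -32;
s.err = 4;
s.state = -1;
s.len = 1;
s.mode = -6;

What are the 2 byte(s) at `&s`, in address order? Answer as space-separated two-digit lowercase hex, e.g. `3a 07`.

[0+:6] rsvd=-32 & 0x3f = 0x20; word=0x0020
[6+:3] err=4 & 0x7 = 0x4; word=0x0120
[9+:2] state=-1 & 0x3 = 0x3; word=0x0720
[11+:1] len=1 & 0x1 = 0x1; word=0x0f20
[12+:4] mode=-6 & 0xf = 0xa; word=0xaf20
word = 0xaf20 → little-endian bytes:
  [0]=0x20  [1]=0xaf

20 af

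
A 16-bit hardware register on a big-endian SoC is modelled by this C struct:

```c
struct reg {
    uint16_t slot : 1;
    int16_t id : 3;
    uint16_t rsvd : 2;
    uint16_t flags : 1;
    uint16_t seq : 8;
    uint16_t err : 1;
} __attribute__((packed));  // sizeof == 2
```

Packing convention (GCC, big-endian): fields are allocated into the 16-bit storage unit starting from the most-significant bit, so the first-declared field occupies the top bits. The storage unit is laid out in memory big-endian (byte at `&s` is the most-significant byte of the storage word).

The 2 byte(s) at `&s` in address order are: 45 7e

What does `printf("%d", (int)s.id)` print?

[0]=0x45 [1]=0x7e (big-endian) → word 0x457e
slot:1 @ bit 15 → (0x457e>>15)&0x1 = 0x0
id:3 @ bit 12 → (0x457e>>12)&0x7 = 0x4  ←
rsvd:2 @ bit 10 → (0x457e>>10)&0x3 = 0x1
flags:1 @ bit 9 → (0x457e>>9)&0x1 = 0x0
seq:8 @ bit 1 → (0x457e>>1)&0xff = 0xbf
err:1 @ bit 0 → (0x457e>>0)&0x1 = 0x0
id signed 3b, MSB=1: 4 - 8 = -4

-4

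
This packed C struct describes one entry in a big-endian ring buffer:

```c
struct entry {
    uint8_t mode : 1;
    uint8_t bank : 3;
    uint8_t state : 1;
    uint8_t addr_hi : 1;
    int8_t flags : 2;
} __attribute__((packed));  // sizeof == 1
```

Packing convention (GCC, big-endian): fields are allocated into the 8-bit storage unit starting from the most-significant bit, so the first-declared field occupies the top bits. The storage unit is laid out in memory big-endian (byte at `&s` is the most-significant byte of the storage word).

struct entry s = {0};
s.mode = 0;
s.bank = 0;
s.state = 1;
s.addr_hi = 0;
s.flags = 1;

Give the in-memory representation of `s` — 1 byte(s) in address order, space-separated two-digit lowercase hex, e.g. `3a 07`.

mode:1 = 0 → 0x0 << 7 → word 0x00
bank:3 = 0 → 0x0 << 4 → word 0x00
state:1 = 1 → 0x1 << 3 → word 0x08
addr_hi:1 = 0 → 0x0 << 2 → word 0x08
flags:2 = 1 → 0x1 << 0 → word 0x09
word = 0x09 → big-endian bytes:
  [0]=0x09

09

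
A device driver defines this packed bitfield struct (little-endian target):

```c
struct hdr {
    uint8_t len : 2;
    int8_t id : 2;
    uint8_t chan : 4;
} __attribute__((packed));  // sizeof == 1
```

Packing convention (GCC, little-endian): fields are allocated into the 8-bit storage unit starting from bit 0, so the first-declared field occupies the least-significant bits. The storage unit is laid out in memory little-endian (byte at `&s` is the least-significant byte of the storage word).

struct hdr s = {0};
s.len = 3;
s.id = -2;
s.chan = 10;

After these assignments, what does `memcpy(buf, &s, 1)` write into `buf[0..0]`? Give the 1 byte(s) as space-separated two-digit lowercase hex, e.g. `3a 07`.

len (2b) val=3 bits=0x3 at bit 0: 0x03
id (2b) val=-2 bits=0x2 at bit 2: 0x0b
chan (4b) val=10 bits=0xa at bit 4: 0xab
word = 0xab → little-endian bytes:
  [0]=0xab

ab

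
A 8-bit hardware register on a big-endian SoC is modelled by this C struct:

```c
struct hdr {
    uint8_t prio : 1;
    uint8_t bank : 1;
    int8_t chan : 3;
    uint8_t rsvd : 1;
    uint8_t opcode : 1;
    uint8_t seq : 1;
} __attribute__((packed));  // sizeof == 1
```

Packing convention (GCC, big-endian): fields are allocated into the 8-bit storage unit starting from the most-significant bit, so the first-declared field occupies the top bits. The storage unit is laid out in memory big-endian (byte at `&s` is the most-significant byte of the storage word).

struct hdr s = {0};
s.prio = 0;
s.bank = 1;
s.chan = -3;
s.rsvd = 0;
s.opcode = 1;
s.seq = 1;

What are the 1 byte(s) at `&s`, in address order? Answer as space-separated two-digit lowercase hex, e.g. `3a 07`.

prio:1 = 0 → 0x0 << 7 → word 0x00
bank:1 = 1 → 0x1 << 6 → word 0x40
chan:3 = -3 → 0x5 << 3 → word 0x68
rsvd:1 = 0 → 0x0 << 2 → word 0x68
opcode:1 = 1 → 0x1 << 1 → word 0x6a
seq:1 = 1 → 0x1 << 0 → word 0x6b
word = 0x6b → big-endian bytes:
  [0]=0x6b

6b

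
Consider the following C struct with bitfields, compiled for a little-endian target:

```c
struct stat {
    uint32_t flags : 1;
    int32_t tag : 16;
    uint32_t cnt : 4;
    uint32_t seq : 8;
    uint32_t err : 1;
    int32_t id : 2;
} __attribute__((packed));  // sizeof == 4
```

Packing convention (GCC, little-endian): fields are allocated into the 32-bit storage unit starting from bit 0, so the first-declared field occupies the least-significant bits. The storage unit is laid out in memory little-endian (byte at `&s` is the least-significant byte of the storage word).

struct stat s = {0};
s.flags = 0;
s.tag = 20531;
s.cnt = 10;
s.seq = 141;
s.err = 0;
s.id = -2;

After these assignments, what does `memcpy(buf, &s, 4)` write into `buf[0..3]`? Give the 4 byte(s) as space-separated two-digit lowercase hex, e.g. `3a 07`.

flags:1 = 0 → 0x0 << 0 → word 0x00000000
tag:16 = 20531 → 0x5033 << 1 → word 0x0000a066
cnt:4 = 10 → 0xa << 17 → word 0x0014a066
seq:8 = 141 → 0x8d << 21 → word 0x11b4a066
err:1 = 0 → 0x0 << 29 → word 0x11b4a066
id:2 = -2 → 0x2 << 30 → word 0x91b4a066
word = 0x91b4a066 → little-endian bytes:
  [0]=0x66  [1]=0xa0  [2]=0xb4  [3]=0x91

66 a0 b4 91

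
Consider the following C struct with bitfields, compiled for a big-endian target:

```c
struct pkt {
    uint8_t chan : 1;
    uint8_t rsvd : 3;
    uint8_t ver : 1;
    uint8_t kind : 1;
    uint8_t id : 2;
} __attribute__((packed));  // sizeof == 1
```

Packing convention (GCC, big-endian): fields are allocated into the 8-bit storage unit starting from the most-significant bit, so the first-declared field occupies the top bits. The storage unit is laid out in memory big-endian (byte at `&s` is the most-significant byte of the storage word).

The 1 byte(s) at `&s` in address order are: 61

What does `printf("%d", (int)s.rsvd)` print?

[0]=0x61 (big-endian) → word 0x61
chan:1 @ bit 7 → (0x61>>7)&0x1 = 0x0
rsvd:3 @ bit 4 → (0x61>>4)&0x7 = 0x6  ←
ver:1 @ bit 3 → (0x61>>3)&0x1 = 0x0
kind:1 @ bit 2 → (0x61>>2)&0x1 = 0x0
id:2 @ bit 0 → (0x61>>0)&0x3 = 0x1

6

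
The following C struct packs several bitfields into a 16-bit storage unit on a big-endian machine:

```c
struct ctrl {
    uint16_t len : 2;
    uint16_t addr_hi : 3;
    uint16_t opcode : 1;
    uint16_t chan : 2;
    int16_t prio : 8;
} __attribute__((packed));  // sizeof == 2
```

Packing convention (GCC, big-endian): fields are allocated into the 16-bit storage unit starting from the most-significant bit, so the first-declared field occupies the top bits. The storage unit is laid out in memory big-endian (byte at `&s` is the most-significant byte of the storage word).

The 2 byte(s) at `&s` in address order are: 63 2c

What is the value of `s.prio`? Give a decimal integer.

[0]=0x63 [1]=0x2c (big-endian) → word 0x632c
len:2 @ bit 14 → (0x632c>>14)&0x3 = 0x1
addr_hi:3 @ bit 11 → (0x632c>>11)&0x7 = 0x4
opcode:1 @ bit 10 → (0x632c>>10)&0x1 = 0x0
chan:2 @ bit 8 → (0x632c>>8)&0x3 = 0x3
prio:8 @ bit 0 → (0x632c>>0)&0xff = 0x2c  ←
prio signed 8b, MSB=0: value = 44

44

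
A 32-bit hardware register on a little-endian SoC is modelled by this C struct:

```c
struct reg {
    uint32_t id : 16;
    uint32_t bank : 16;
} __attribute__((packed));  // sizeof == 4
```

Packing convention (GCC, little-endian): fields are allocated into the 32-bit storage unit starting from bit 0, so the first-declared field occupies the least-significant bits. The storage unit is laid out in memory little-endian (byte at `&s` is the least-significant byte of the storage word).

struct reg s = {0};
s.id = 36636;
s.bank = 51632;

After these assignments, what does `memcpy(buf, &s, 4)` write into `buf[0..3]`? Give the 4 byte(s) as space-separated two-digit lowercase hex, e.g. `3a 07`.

id:16 = 36636 → 0x8f1c << 0 → word 0x00008f1c
bank:16 = 51632 → 0xc9b0 << 16 → word 0xc9b08f1c
word = 0xc9b08f1c → little-endian bytes:
  [0]=0x1c  [1]=0x8f  [2]=0xb0  [3]=0xc9

1c 8f b0 c9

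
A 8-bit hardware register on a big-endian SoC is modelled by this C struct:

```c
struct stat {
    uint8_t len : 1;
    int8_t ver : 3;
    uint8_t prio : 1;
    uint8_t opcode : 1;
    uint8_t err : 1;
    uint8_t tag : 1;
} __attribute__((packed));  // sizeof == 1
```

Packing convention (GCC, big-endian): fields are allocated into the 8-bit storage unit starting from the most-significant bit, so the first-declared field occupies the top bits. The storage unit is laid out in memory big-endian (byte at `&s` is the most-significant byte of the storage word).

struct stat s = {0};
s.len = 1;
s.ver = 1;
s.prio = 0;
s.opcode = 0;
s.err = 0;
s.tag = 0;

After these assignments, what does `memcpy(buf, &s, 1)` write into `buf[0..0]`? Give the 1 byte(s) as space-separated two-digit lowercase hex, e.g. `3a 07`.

90

[7+:1] len=1 & 0x1 = 0x1; word=0x80
[4+:3] ver=1 & 0x7 = 0x1; word=0x90
[3+:1] prio=0 & 0x1 = 0x0; word=0x90
[2+:1] opcode=0 & 0x1 = 0x0; word=0x90
[1+:1] err=0 & 0x1 = 0x0; word=0x90
[0+:1] tag=0 & 0x1 = 0x0; word=0x90
word = 0x90 → big-endian bytes:
  [0]=0x90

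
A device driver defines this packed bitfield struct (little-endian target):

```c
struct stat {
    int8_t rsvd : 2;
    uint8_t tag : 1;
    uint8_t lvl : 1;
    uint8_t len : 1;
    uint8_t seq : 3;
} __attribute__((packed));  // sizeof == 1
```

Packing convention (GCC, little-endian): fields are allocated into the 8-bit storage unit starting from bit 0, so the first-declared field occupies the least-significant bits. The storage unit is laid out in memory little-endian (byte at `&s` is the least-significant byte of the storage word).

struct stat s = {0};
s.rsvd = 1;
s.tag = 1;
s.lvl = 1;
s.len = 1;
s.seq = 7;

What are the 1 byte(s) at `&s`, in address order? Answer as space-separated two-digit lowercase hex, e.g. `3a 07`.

rsvd:2 = 1 → 0x1 << 0 → word 0x01
tag:1 = 1 → 0x1 << 2 → word 0x05
lvl:1 = 1 → 0x1 << 3 → word 0x0d
len:1 = 1 → 0x1 << 4 → word 0x1d
seq:3 = 7 → 0x7 << 5 → word 0xfd
word = 0xfd → little-endian bytes:
  [0]=0xfd

fd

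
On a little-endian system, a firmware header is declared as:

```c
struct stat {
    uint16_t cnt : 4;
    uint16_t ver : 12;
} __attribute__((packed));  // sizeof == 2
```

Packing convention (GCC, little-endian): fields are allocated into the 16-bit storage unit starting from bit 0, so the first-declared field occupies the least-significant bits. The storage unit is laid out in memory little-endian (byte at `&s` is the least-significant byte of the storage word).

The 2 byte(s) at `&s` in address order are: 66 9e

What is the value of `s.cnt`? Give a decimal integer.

[0]=0x66 [1]=0x9e (little-endian) → word 0x9e66
cnt [0+:4] = (word>>0) & 0xf = 6  ←
ver [4+:12] = (word>>4) & 0xfff = 2534

6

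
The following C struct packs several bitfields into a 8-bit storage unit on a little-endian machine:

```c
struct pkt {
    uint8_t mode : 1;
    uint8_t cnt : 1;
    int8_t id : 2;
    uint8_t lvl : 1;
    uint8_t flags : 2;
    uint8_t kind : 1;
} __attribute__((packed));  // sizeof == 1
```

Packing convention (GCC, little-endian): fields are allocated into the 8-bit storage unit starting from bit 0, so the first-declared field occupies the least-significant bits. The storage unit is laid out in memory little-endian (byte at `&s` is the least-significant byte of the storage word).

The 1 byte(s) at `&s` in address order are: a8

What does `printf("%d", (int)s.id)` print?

[0]=0xa8 (little-endian) → word 0xa8
mode [0+:1] = (word>>0) & 0x1 = 0
cnt [1+:1] = (word>>1) & 0x1 = 0
id [2+:2] = (word>>2) & 0x3 = 2  ←
lvl [4+:1] = (word>>4) & 0x1 = 0
flags [5+:2] = (word>>5) & 0x3 = 1
kind [7+:1] = (word>>7) & 0x1 = 1
id signed 2b, MSB=1: 2 - 4 = -2

-2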